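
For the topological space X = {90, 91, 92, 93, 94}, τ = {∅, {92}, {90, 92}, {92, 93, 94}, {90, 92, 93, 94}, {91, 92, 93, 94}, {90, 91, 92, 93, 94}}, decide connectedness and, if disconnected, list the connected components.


(X, τ) is connected.

Find clopen sets (U ∈ τ with X ∖ U ∈ τ):
  U = ∅, X ∖ U = {90, 91, 92, 93, 94} — both open, so U is clopen.
  U = {90, 91, 92, 93, 94}, X ∖ U = ∅ — both open, so U is clopen.
Only trivial clopens (∅ and X) exist, so (X, τ) is connected.
Compute connected components by grouping points that agree on all clopens:
  component: {90, 91, 92, 93, 94}


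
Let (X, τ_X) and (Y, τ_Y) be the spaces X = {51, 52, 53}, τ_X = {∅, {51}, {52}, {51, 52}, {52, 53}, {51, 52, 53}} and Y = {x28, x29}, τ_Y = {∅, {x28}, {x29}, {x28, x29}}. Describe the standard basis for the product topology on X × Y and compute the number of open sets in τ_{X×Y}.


Basis B = {∅ × ∅, {51} × {x28}, {51} × {x29}, {52} × {x28}, {52} × {x29}, {51} × {x28, x29}, {51, 52} × {x28}, {51, 52} × {x29}, {52} × {x28, x29}, {52, 53} × {x28}, {52, 53} × {x29}, {51, 52, 53} × {x28}, {51, 52, 53} × {x29}, {51, 52} × {x28, x29}, {52, 53} × {x28, x29}, {51, 52, 53} × {x28, x29}}; |τ_{X×Y}| = 36.

Enumerate products U × V with U ∈ τ_X, V ∈ τ_Y (deduplicated):
  ∅ × ∅ = {} (∅)
  {51} × {x28} = {(51,x28)}
  {51} × {x29} = {(51,x29)}
  {52} × {x28} = {(52,x28)}
  {52} × {x29} = {(52,x29)}
  {51} × {x28, x29} = {(51,x28), (51,x29)}
  {51, 52} × {x28} = {(51,x28), (52,x28)}
  {51, 52} × {x29} = {(51,x29), (52,x29)}
  {52} × {x28, x29} = {(52,x28), (52,x29)}
  {52, 53} × {x28} = {(52,x28), (53,x28)}
  {52, 53} × {x29} = {(52,x29), (53,x29)}
  {51, 52, 53} × {x28} = {(51,x28), (52,x28), (53,x28)}
  {51, 52, 53} × {x29} = {(51,x29), (52,x29), (53,x29)}
  {51, 52} × {x28, x29} = {(51,x28), (51,x29), (52,x28), (52,x29)}
  {52, 53} × {x28, x29} = {(52,x28), (52,x29), (53,x28), (53,x29)}
  {51, 52, 53} × {x28, x29} = {(51,x28), (51,x29), (52,x28), (52,x29), (53,x28), (53,x29)}
These 16 distinct sets form the basis B.
Close under arbitrary unions to get τ_{X×Y}; counting gives |τ_{X×Y}| = 36.


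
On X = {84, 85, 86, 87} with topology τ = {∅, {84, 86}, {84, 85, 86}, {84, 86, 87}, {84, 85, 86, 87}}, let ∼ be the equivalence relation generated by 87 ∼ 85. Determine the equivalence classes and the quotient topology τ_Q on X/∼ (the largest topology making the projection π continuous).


X/∼ = {[84], [85=87], [86]}; |τ_Q| = 3.

Equivalence classes: [84], [85=87], [86].
Quotient map π: X → X/∼ sends 84 ↦ [84], 85 ↦ [85=87], 86 ↦ [86], 87 ↦ [85=87].
For each subset V ⊆ X/∼, compute π^{-1}(V) ⊆ X and check whether π^{-1}(V) ∈ τ. V is open in τ_Q iff π^{-1}(V) ∈ τ.
  V = {}: π^{-1}(V) = ∅ ∈ τ ✓.
  V = {[84]}: π^{-1}(V) = {84} ∉ τ ✗.
  V = {[85=87]}: π^{-1}(V) = {85, 87} ∉ τ ✗.
  V = {[84], [85=87]}: π^{-1}(V) = {84, 85, 87} ∉ τ ✗.
  V = {[86]}: π^{-1}(V) = {86} ∉ τ ✗.
  V = {[84], [86]}: π^{-1}(V) = {84, 86} ∈ τ ✓.
  V = {[85=87], [86]}: π^{-1}(V) = {85, 86, 87} ∉ τ ✗.
  V = {[84], [85=87], [86]}: π^{-1}(V) = {84, 85, 86, 87} ∈ τ ✓.
Open sets in the quotient: τ_Q = {{}, {[84], [86]}, {[84], [85=87], [86]}} (3 elements).


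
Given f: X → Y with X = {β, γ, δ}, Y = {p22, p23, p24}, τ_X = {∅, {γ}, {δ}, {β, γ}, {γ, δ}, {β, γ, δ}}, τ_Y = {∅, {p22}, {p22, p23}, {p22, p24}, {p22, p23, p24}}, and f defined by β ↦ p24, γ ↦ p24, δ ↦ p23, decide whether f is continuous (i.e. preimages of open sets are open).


f IS continuous.

Compute f^{-1}(U) for each U ∈ τ_Y:
  U = ∅: f^{-1}(U) = ∅ ∈ τ_X ✓.
  U = {p22}: f^{-1}(U) = ∅ ∈ τ_X ✓.
  U = {p22, p23}: f^{-1}(U) = {δ} ∈ τ_X ✓.
  U = {p22, p24}: f^{-1}(U) = {β, γ} ∈ τ_X ✓.
  U = {p22, p23, p24}: f^{-1}(U) = {β, γ, δ} ∈ τ_X ✓.
Every preimage lies in τ_X, so f IS continuous.


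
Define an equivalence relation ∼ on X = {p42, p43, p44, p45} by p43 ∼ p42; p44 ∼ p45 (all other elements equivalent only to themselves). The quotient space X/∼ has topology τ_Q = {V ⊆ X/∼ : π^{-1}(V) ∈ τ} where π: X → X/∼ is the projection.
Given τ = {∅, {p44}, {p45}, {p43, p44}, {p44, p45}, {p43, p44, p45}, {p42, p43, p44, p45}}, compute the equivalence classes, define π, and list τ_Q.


X/∼ = {[p42=p43], [p44=p45]}; |τ_Q| = 3.

Equivalence classes: [p42=p43], [p44=p45].
Quotient map π: X → X/∼ sends p42 ↦ [p42=p43], p43 ↦ [p42=p43], p44 ↦ [p44=p45], p45 ↦ [p44=p45].
For each subset V ⊆ X/∼, compute π^{-1}(V) ⊆ X and check whether π^{-1}(V) ∈ τ. V is open in τ_Q iff π^{-1}(V) ∈ τ.
  V = {}: π^{-1}(V) = ∅ ∈ τ ✓.
  V = {[p42=p43]}: π^{-1}(V) = {p42, p43} ∉ τ ✗.
  V = {[p44=p45]}: π^{-1}(V) = {p44, p45} ∈ τ ✓.
  V = {[p42=p43], [p44=p45]}: π^{-1}(V) = {p42, p43, p44, p45} ∈ τ ✓.
Open sets in the quotient: τ_Q = {{}, {[p44=p45]}, {[p42=p43], [p44=p45]}} (3 elements).


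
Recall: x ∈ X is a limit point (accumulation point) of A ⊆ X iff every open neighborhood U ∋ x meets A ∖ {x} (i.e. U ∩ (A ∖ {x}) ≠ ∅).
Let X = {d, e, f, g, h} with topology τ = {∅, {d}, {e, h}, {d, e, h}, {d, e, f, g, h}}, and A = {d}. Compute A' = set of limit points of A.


A' = {f, g}

For each x ∈ X, list the open sets U ∈ τ with x ∈ U, then check whether U ∩ (A ∖ {x}) ≠ ∅ for every such U.
  x = d: open {d} ∋ x has {d} ∩ (A ∖ {d}) = ∅, so x is NOT a limit point.
  x = e: open {e, h} ∋ x has {e, h} ∩ (A ∖ {e}) = ∅, so x is NOT a limit point.
  x = f: opens ∋ x are {d, e, f, g, h}; each meets A ∖ {f}, so x IS a limit point.
  x = g: opens ∋ x are {d, e, f, g, h}; each meets A ∖ {g}, so x IS a limit point.
  x = h: open {e, h} ∋ x has {e, h} ∩ (A ∖ {h}) = ∅, so x is NOT a limit point.
Collecting: A' = {f, g}.


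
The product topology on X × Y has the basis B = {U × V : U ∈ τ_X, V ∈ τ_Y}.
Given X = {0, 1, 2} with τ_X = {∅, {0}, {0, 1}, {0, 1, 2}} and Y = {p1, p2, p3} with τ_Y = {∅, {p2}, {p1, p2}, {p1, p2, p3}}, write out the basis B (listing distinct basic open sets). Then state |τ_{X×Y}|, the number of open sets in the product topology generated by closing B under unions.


Basis B = {∅ × ∅, {0} × {p2}, {0} × {p1, p2}, {0, 1} × {p2}, {0} × {p1, p2, p3}, {0, 1, 2} × {p2}, {0, 1} × {p1, p2}, {0, 1} × {p1, p2, p3}, {0, 1, 2} × {p1, p2}, {0, 1, 2} × {p1, p2, p3}}; |τ_{X×Y}| = 20.

Enumerate products U × V with U ∈ τ_X, V ∈ τ_Y (deduplicated):
  ∅ × ∅ = {} (∅)
  {0} × {p2} = {(0,p2)}
  {0} × {p1, p2} = {(0,p1), (0,p2)}
  {0, 1} × {p2} = {(0,p2), (1,p2)}
  {0} × {p1, p2, p3} = {(0,p1), (0,p2), (0,p3)}
  {0, 1, 2} × {p2} = {(0,p2), (1,p2), (2,p2)}
  {0, 1} × {p1, p2} = {(0,p1), (0,p2), (1,p1), (1,p2)}
  {0, 1} × {p1, p2, p3} = {(0,p1), (0,p2), (0,p3), (1,p1), (1,p2), (1,p3)}
  {0, 1, 2} × {p1, p2} = {(0,p1), (0,p2), (1,p1), (1,p2), (2,p1), (2,p2)}
  {0, 1, 2} × {p1, p2, p3} = {(0,p1), (0,p2), (0,p3), (1,p1), (1,p2), (1,p3), (2,p1), (2,p2), (2,p3)}
These 10 distinct sets form the basis B.
Close under arbitrary unions to get τ_{X×Y}; counting gives |τ_{X×Y}| = 20.


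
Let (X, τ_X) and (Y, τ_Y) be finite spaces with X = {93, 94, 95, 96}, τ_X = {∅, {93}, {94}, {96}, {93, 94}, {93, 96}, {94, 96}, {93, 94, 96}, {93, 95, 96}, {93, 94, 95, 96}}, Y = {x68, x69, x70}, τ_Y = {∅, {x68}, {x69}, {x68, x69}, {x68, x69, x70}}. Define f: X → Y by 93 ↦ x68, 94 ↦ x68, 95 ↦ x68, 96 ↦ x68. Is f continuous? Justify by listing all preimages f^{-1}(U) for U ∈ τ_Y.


f IS continuous.

Compute f^{-1}(U) for each U ∈ τ_Y:
  U = ∅: f^{-1}(U) = ∅ ∈ τ_X ✓.
  U = {x68}: f^{-1}(U) = {93, 94, 95, 96} ∈ τ_X ✓.
  U = {x69}: f^{-1}(U) = ∅ ∈ τ_X ✓.
  U = {x68, x69}: f^{-1}(U) = {93, 94, 95, 96} ∈ τ_X ✓.
  U = {x68, x69, x70}: f^{-1}(U) = {93, 94, 95, 96} ∈ τ_X ✓.
Every preimage lies in τ_X, so f IS continuous.


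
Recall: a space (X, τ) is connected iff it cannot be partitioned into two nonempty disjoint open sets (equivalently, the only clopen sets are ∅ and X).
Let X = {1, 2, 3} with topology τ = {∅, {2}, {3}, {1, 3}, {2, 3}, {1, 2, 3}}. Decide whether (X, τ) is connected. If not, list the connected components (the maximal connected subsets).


(X, τ) is disconnected; components = [{2}, {1, 3}].

Find clopen sets (U ∈ τ with X ∖ U ∈ τ):
  U = ∅, X ∖ U = {1, 2, 3} — both open, so U is clopen.
  U = {2}, X ∖ U = {1, 3} — both open, so U is clopen.
  U = {1, 3}, X ∖ U = {2} — both open, so U is clopen.
  U = {1, 2, 3}, X ∖ U = ∅ — both open, so U is clopen.
Nontrivial clopen(s) exist: e.g. {2}. So (X, τ) is disconnected.
Compute connected components by grouping points that agree on all clopens:
  component: {2}
  component: {1, 3}


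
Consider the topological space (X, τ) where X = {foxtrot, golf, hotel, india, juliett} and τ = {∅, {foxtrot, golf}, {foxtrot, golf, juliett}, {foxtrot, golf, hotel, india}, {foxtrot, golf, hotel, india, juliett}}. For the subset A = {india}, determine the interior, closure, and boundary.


int(A) = ∅, cl(A) = {hotel, india}, ∂A = {hotel, india}.

Closed sets in (X, τ) are complements of opens:
  closed(X, τ) = {∅, {juliett}, {hotel, india}, {hotel, india, juliett}, {foxtrot, golf, hotel, india, juliett}}.
int(A) = ⋃ {U ∈ τ : U ⊆ A}. Opens contained in A: ∅.
Taking the union of these: int(A) = ∅.
cl(A) = ⋂ {C closed : A ⊆ C}. Closed sets containing A: {hotel, india}, {hotel, india, juliett}, {foxtrot, golf, hotel, india, juliett}.
Intersecting these: cl(A) = {hotel, india}.
∂A = cl(A) ∖ int(A) = {hotel, india} ∖ ∅ = {hotel, india}.


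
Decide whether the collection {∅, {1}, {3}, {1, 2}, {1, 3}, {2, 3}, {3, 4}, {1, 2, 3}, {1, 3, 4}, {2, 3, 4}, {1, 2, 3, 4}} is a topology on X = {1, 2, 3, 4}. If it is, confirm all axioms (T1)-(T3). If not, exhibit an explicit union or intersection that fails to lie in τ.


τ is NOT a topology on X.

Axiom (T1): ∅ ∈ τ? Yes; X ∈ τ? Yes.
Axiom (T2/T3): check pairwise unions and intersections of members of τ.
Counterexample for (T3): {1, 2} ∩ {2, 3} = {2} ∉ τ. Therefore τ is NOT a topology.


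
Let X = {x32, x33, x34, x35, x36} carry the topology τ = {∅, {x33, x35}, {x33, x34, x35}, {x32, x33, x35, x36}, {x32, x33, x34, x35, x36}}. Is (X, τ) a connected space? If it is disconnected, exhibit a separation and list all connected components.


(X, τ) is connected.

Find clopen sets (U ∈ τ with X ∖ U ∈ τ):
  U = ∅, X ∖ U = {x32, x33, x34, x35, x36} — both open, so U is clopen.
  U = {x32, x33, x34, x35, x36}, X ∖ U = ∅ — both open, so U is clopen.
Only trivial clopens (∅ and X) exist, so (X, τ) is connected.
Compute connected components by grouping points that agree on all clopens:
  component: {x32, x33, x34, x35, x36}


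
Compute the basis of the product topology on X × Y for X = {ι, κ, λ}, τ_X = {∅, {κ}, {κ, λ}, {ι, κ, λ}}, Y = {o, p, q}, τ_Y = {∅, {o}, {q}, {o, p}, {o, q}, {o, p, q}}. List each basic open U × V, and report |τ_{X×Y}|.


Basis B = {∅ × ∅, {κ} × {o}, {κ} × {q}, {κ} × {o, p}, {κ} × {o, q}, {κ, λ} × {o}, {κ, λ} × {q}, {ι, κ, λ} × {o}, {ι, κ, λ} × {q}, {κ} × {o, p, q}, {κ, λ} × {o, p}, {κ, λ} × {o, q}, {ι, κ, λ} × {o, p}, {ι, κ, λ} × {o, q}, {κ, λ} × {o, p, q}, {ι, κ, λ} × {o, p, q}}; |τ_{X×Y}| = 40.

Enumerate products U × V with U ∈ τ_X, V ∈ τ_Y (deduplicated):
  ∅ × ∅ = {} (∅)
  {κ} × {o} = {(κ,o)}
  {κ} × {q} = {(κ,q)}
  {κ} × {o, p} = {(κ,o), (κ,p)}
  {κ} × {o, q} = {(κ,o), (κ,q)}
  {κ, λ} × {o} = {(κ,o), (λ,o)}
  {κ, λ} × {q} = {(κ,q), (λ,q)}
  {ι, κ, λ} × {o} = {(ι,o), (κ,o), (λ,o)}
  {ι, κ, λ} × {q} = {(ι,q), (κ,q), (λ,q)}
  {κ} × {o, p, q} = {(κ,o), (κ,p), (κ,q)}
  {κ, λ} × {o, p} = {(κ,o), (κ,p), (λ,o), (λ,p)}
  {κ, λ} × {o, q} = {(κ,o), (κ,q), (λ,o), (λ,q)}
  {ι, κ, λ} × {o, p} = {(ι,o), (ι,p), (κ,o), (κ,p), (λ,o), (λ,p)}
  {ι, κ, λ} × {o, q} = {(ι,o), (ι,q), (κ,o), (κ,q), (λ,o), (λ,q)}
  {κ, λ} × {o, p, q} = {(κ,o), (κ,p), (κ,q), (λ,o), (λ,p), (λ,q)}
  {ι, κ, λ} × {o, p, q} = {(ι,o), (ι,p), (ι,q), (κ,o), (κ,p), (κ,q), (λ,o), (λ,p), (λ,q)}
These 16 distinct sets form the basis B.
Close under arbitrary unions to get τ_{X×Y}; counting gives |τ_{X×Y}| = 40.


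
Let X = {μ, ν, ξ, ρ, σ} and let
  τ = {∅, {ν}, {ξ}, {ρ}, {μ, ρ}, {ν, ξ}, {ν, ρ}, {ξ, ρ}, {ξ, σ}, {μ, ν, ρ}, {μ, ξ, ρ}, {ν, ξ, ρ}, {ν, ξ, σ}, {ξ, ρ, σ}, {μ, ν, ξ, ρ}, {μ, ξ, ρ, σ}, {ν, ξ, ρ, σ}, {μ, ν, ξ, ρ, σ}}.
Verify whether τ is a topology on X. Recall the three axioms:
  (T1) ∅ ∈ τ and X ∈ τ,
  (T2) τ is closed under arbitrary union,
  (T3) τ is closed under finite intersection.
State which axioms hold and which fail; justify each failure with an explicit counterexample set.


τ IS a topology on X.

Axiom (T1): ∅ ∈ τ? Yes; X ∈ τ? Yes.
Axiom (T2/T3): check pairwise unions and intersections of members of τ.
All pairwise intersections and unions checked — each lies in τ. Therefore τ satisfies (T1), (T2), (T3): it IS a topology on X.


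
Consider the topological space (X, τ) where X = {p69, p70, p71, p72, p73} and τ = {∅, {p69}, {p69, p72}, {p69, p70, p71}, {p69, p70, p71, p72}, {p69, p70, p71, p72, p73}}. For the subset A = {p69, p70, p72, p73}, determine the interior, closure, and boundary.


int(A) = {p69, p72}, cl(A) = {p69, p70, p71, p72, p73}, ∂A = {p70, p71, p73}.

Closed sets in (X, τ) are complements of opens:
  closed(X, τ) = {∅, {p73}, {p72, p73}, {p70, p71, p73}, {p70, p71, p72, p73}, {p69, p70, p71, p72, p73}}.
int(A) = ⋃ {U ∈ τ : U ⊆ A}. Opens contained in A: ∅, {p69}, {p69, p72}.
Taking the union of these: int(A) = {p69, p72}.
cl(A) = ⋂ {C closed : A ⊆ C}. Closed sets containing A: {p69, p70, p71, p72, p73}.
Intersecting these: cl(A) = {p69, p70, p71, p72, p73}.
∂A = cl(A) ∖ int(A) = {p69, p70, p71, p72, p73} ∖ {p69, p72} = {p70, p71, p73}.


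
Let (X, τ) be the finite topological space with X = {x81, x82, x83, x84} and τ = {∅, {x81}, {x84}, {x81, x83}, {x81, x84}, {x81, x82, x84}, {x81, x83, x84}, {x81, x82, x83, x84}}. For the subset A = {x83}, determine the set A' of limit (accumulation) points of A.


A' = ∅

For each x ∈ X, list the open sets U ∈ τ with x ∈ U, then check whether U ∩ (A ∖ {x}) ≠ ∅ for every such U.
  x = x81: open {x81} ∋ x has {x81} ∩ (A ∖ {x81}) = ∅, so x is NOT a limit point.
  x = x82: open {x81, x82, x84} ∋ x has {x81, x82, x84} ∩ (A ∖ {x82}) = ∅, so x is NOT a limit point.
  x = x83: open {x81, x83} ∋ x has {x81, x83} ∩ (A ∖ {x83}) = ∅, so x is NOT a limit point.
  x = x84: open {x84} ∋ x has {x84} ∩ (A ∖ {x84}) = ∅, so x is NOT a limit point.
Collecting: A' = ∅.


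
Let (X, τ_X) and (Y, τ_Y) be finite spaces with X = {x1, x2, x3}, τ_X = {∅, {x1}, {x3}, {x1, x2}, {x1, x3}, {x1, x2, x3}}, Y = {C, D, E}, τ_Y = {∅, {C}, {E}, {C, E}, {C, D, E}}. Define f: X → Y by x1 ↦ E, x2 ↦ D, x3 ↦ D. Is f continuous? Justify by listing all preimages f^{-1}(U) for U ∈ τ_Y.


f IS continuous.

Compute f^{-1}(U) for each U ∈ τ_Y:
  U = ∅: f^{-1}(U) = ∅ ∈ τ_X ✓.
  U = {C}: f^{-1}(U) = ∅ ∈ τ_X ✓.
  U = {E}: f^{-1}(U) = {x1} ∈ τ_X ✓.
  U = {C, E}: f^{-1}(U) = {x1} ∈ τ_X ✓.
  U = {C, D, E}: f^{-1}(U) = {x1, x2, x3} ∈ τ_X ✓.
Every preimage lies in τ_X, so f IS continuous.


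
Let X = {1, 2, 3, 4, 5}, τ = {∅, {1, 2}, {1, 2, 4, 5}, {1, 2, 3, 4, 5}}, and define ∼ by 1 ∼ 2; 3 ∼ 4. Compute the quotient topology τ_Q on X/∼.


X/∼ = {[1=2], [3=4], [5]}; |τ_Q| = 3.

Equivalence classes: [1=2], [3=4], [5].
Quotient map π: X → X/∼ sends 1 ↦ [1=2], 2 ↦ [1=2], 3 ↦ [3=4], 4 ↦ [3=4], 5 ↦ [5].
For each subset V ⊆ X/∼, compute π^{-1}(V) ⊆ X and check whether π^{-1}(V) ∈ τ. V is open in τ_Q iff π^{-1}(V) ∈ τ.
  V = {}: π^{-1}(V) = ∅ ∈ τ ✓.
  V = {[1=2]}: π^{-1}(V) = {1, 2} ∈ τ ✓.
  V = {[3=4]}: π^{-1}(V) = {3, 4} ∉ τ ✗.
  V = {[1=2], [3=4]}: π^{-1}(V) = {1, 2, 3, 4} ∉ τ ✗.
  V = {[5]}: π^{-1}(V) = {5} ∉ τ ✗.
  V = {[1=2], [5]}: π^{-1}(V) = {1, 2, 5} ∉ τ ✗.
  V = {[3=4], [5]}: π^{-1}(V) = {3, 4, 5} ∉ τ ✗.
  V = {[1=2], [3=4], [5]}: π^{-1}(V) = {1, 2, 3, 4, 5} ∈ τ ✓.
Open sets in the quotient: τ_Q = {{}, {[1=2]}, {[1=2], [3=4], [5]}} (3 elements).


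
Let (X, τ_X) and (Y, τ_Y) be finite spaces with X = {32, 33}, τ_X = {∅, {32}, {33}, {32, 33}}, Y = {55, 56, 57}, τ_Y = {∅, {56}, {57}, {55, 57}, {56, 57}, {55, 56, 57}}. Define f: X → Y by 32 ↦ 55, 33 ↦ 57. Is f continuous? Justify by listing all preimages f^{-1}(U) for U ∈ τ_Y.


f IS continuous.

Compute f^{-1}(U) for each U ∈ τ_Y:
  U = ∅: f^{-1}(U) = ∅ ∈ τ_X ✓.
  U = {56}: f^{-1}(U) = ∅ ∈ τ_X ✓.
  U = {57}: f^{-1}(U) = {33} ∈ τ_X ✓.
  U = {55, 57}: f^{-1}(U) = {32, 33} ∈ τ_X ✓.
  U = {56, 57}: f^{-1}(U) = {33} ∈ τ_X ✓.
  U = {55, 56, 57}: f^{-1}(U) = {32, 33} ∈ τ_X ✓.
Every preimage lies in τ_X, so f IS continuous.


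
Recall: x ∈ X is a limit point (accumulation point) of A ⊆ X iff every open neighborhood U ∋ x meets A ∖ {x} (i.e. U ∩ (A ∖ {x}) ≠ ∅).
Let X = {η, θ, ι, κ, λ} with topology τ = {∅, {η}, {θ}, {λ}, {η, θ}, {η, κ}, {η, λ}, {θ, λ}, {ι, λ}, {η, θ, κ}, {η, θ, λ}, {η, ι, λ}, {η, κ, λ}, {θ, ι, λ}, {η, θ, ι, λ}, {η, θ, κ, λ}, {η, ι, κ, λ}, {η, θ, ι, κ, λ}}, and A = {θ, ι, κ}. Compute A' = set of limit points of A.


A' = ∅

For each x ∈ X, list the open sets U ∈ τ with x ∈ U, then check whether U ∩ (A ∖ {x}) ≠ ∅ for every such U.
  x = η: open {η} ∋ x has {η} ∩ (A ∖ {η}) = ∅, so x is NOT a limit point.
  x = θ: open {θ} ∋ x has {θ} ∩ (A ∖ {θ}) = ∅, so x is NOT a limit point.
  x = ι: open {ι, λ} ∋ x has {ι, λ} ∩ (A ∖ {ι}) = ∅, so x is NOT a limit point.
  x = κ: open {η, κ} ∋ x has {η, κ} ∩ (A ∖ {κ}) = ∅, so x is NOT a limit point.
  x = λ: open {λ} ∋ x has {λ} ∩ (A ∖ {λ}) = ∅, so x is NOT a limit point.
Collecting: A' = ∅.


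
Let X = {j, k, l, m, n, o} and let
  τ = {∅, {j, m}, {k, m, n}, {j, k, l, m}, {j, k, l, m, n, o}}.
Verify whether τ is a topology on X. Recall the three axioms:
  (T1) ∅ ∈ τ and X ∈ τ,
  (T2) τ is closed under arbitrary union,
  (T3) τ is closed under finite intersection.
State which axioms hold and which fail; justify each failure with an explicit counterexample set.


τ is NOT a topology on X.

Axiom (T1): ∅ ∈ τ? Yes; X ∈ τ? Yes.
Axiom (T2/T3): check pairwise unions and intersections of members of τ.
Counterexample for (T3): {j, m} ∩ {k, m, n} = {m} ∉ τ. Therefore τ is NOT a topology.


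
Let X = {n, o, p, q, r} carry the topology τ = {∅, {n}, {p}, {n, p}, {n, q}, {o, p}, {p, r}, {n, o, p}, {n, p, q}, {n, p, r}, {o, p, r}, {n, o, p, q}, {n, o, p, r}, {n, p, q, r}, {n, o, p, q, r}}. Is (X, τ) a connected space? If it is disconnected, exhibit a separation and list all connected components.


(X, τ) is disconnected; components = [{n, q}, {o, p, r}].

Find clopen sets (U ∈ τ with X ∖ U ∈ τ):
  U = ∅, X ∖ U = {n, o, p, q, r} — both open, so U is clopen.
  U = {n, q}, X ∖ U = {o, p, r} — both open, so U is clopen.
  U = {o, p, r}, X ∖ U = {n, q} — both open, so U is clopen.
  U = {n, o, p, q, r}, X ∖ U = ∅ — both open, so U is clopen.
Nontrivial clopen(s) exist: e.g. {o, p, r}. So (X, τ) is disconnected.
Compute connected components by grouping points that agree on all clopens:
  component: {n, q}
  component: {o, p, r}


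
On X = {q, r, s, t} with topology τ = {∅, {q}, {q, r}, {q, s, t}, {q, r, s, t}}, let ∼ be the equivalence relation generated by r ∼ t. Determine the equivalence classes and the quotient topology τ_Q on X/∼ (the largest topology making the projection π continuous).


X/∼ = {[q], [r=t], [s]}; |τ_Q| = 3.

Equivalence classes: [q], [r=t], [s].
Quotient map π: X → X/∼ sends q ↦ [q], r ↦ [r=t], s ↦ [s], t ↦ [r=t].
For each subset V ⊆ X/∼, compute π^{-1}(V) ⊆ X and check whether π^{-1}(V) ∈ τ. V is open in τ_Q iff π^{-1}(V) ∈ τ.
  V = {}: π^{-1}(V) = ∅ ∈ τ ✓.
  V = {[q]}: π^{-1}(V) = {q} ∈ τ ✓.
  V = {[r=t]}: π^{-1}(V) = {r, t} ∉ τ ✗.
  V = {[q], [r=t]}: π^{-1}(V) = {q, r, t} ∉ τ ✗.
  V = {[s]}: π^{-1}(V) = {s} ∉ τ ✗.
  V = {[q], [s]}: π^{-1}(V) = {q, s} ∉ τ ✗.
  V = {[r=t], [s]}: π^{-1}(V) = {r, s, t} ∉ τ ✗.
  V = {[q], [r=t], [s]}: π^{-1}(V) = {q, r, s, t} ∈ τ ✓.
Open sets in the quotient: τ_Q = {{}, {[q]}, {[q], [r=t], [s]}} (3 elements).


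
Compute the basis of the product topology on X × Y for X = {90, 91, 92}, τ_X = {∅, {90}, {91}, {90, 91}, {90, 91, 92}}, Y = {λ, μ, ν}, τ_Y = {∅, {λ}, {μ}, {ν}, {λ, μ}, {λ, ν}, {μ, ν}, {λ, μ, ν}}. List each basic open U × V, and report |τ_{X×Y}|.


Basis B = {∅ × ∅, {90} × {λ}, {90} × {μ}, {90} × {ν}, {91} × {λ}, {91} × {μ}, {91} × {ν}, {90} × {λ, μ}, {90} × {λ, ν}, {90, 91} × {λ}, {90} × {μ, ν}, {90, 91} × {μ}, {90, 91} × {ν}, {91} × {λ, μ}, {91} × {λ, ν}, {91} × {μ, ν}, {90} × {λ, μ, ν}, {90, 91, 92} × {λ}, {90, 91, 92} × {μ}, {90, 91, 92} × {ν}, {91} × {λ, μ, ν}, {90, 91} × {λ, μ}, {90, 91} × {λ, ν}, {90, 91} × {μ, ν}, {90, 91} × {λ, μ, ν}, {90, 91, 92} × {λ, μ}, {90, 91, 92} × {λ, ν}, {90, 91, 92} × {μ, ν}, {90, 91, 92} × {λ, μ, ν}}; |τ_{X×Y}| = 125.

Enumerate products U × V with U ∈ τ_X, V ∈ τ_Y (deduplicated):
  ∅ × ∅ = {} (∅)
  {90} × {λ} = {(90,λ)}
  {90} × {μ} = {(90,μ)}
  {90} × {ν} = {(90,ν)}
  {91} × {λ} = {(91,λ)}
  {91} × {μ} = {(91,μ)}
  {91} × {ν} = {(91,ν)}
  {90} × {λ, μ} = {(90,λ), (90,μ)}
  {90} × {λ, ν} = {(90,λ), (90,ν)}
  {90, 91} × {λ} = {(90,λ), (91,λ)}
  {90} × {μ, ν} = {(90,μ), (90,ν)}
  {90, 91} × {μ} = {(90,μ), (91,μ)}
  {90, 91} × {ν} = {(90,ν), (91,ν)}
  {91} × {λ, μ} = {(91,λ), (91,μ)}
  {91} × {λ, ν} = {(91,λ), (91,ν)}
  {91} × {μ, ν} = {(91,μ), (91,ν)}
  {90} × {λ, μ, ν} = {(90,λ), (90,μ), (90,ν)}
  {90, 91, 92} × {λ} = {(90,λ), (91,λ), (92,λ)}
  {90, 91, 92} × {μ} = {(90,μ), (91,μ), (92,μ)}
  {90, 91, 92} × {ν} = {(90,ν), (91,ν), (92,ν)}
  {91} × {λ, μ, ν} = {(91,λ), (91,μ), (91,ν)}
  {90, 91} × {λ, μ} = {(90,λ), (90,μ), (91,λ), (91,μ)}
  {90, 91} × {λ, ν} = {(90,λ), (90,ν), (91,λ), (91,ν)}
  {90, 91} × {μ, ν} = {(90,μ), (90,ν), (91,μ), (91,ν)}
  {90, 91} × {λ, μ, ν} = {(90,λ), (90,μ), (90,ν), (91,λ), (91,μ), (91,ν)}
  {90, 91, 92} × {λ, μ} = {(90,λ), (90,μ), (91,λ), (91,μ), (92,λ), (92,μ)}
  {90, 91, 92} × {λ, ν} = {(90,λ), (90,ν), (91,λ), (91,ν), (92,λ), (92,ν)}
  {90, 91, 92} × {μ, ν} = {(90,μ), (90,ν), (91,μ), (91,ν), (92,μ), (92,ν)}
  {90, 91, 92} × {λ, μ, ν} = {(90,λ), (90,μ), (90,ν), (91,λ), (91,μ), (91,ν), (92,λ), (92,μ), (92,ν)}
These 29 distinct sets form the basis B.
Close under arbitrary unions to get τ_{X×Y}; counting gives |τ_{X×Y}| = 125.


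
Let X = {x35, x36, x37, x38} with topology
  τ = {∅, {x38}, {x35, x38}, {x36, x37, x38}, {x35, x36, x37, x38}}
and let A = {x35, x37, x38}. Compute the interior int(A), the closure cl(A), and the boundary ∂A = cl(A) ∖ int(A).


int(A) = {x35, x38}, cl(A) = {x35, x36, x37, x38}, ∂A = {x36, x37}.

Closed sets in (X, τ) are complements of opens:
  closed(X, τ) = {∅, {x35}, {x36, x37}, {x35, x36, x37}, {x35, x36, x37, x38}}.
int(A) = ⋃ {U ∈ τ : U ⊆ A}. Opens contained in A: ∅, {x38}, {x35, x38}.
Taking the union of these: int(A) = {x35, x38}.
cl(A) = ⋂ {C closed : A ⊆ C}. Closed sets containing A: {x35, x36, x37, x38}.
Intersecting these: cl(A) = {x35, x36, x37, x38}.
∂A = cl(A) ∖ int(A) = {x35, x36, x37, x38} ∖ {x35, x38} = {x36, x37}.


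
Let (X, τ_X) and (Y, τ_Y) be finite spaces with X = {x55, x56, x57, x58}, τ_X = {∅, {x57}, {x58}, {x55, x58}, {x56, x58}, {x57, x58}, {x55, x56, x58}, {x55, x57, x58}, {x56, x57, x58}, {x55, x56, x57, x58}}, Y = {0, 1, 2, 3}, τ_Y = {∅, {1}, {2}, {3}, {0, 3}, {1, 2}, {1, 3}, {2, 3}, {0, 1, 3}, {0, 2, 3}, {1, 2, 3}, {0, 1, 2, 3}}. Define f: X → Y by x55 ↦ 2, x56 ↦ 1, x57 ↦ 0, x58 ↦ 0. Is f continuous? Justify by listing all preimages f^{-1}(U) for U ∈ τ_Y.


f is NOT continuous.

Compute f^{-1}(U) for each U ∈ τ_Y:
  U = ∅: f^{-1}(U) = ∅ ∈ τ_X ✓.
  U = {1}: f^{-1}(U) = {x56} ∉ τ_X ✗.
  U = {2}: f^{-1}(U) = {x55} ∉ τ_X ✗.
  U = {3}: f^{-1}(U) = ∅ ∈ τ_X ✓.
  U = {0, 3}: f^{-1}(U) = {x57, x58} ∈ τ_X ✓.
  U = {1, 2}: f^{-1}(U) = {x55, x56} ∉ τ_X ✗.
  U = {1, 3}: f^{-1}(U) = {x56} ∉ τ_X ✗.
  U = {2, 3}: f^{-1}(U) = {x55} ∉ τ_X ✗.
  U = {0, 1, 3}: f^{-1}(U) = {x56, x57, x58} ∈ τ_X ✓.
  U = {0, 2, 3}: f^{-1}(U) = {x55, x57, x58} ∈ τ_X ✓.
  U = {1, 2, 3}: f^{-1}(U) = {x55, x56} ∉ τ_X ✗.
  U = {0, 1, 2, 3}: f^{-1}(U) = {x55, x56, x57, x58} ∈ τ_X ✓.
Found U = {1} with f^{-1}(U) = {x56} not in τ_X. Therefore f is NOT continuous.


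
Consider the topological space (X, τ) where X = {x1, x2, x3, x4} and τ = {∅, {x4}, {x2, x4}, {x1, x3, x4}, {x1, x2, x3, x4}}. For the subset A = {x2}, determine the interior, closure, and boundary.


int(A) = ∅, cl(A) = {x2}, ∂A = {x2}.

Closed sets in (X, τ) are complements of opens:
  closed(X, τ) = {∅, {x2}, {x1, x3}, {x1, x2, x3}, {x1, x2, x3, x4}}.
int(A) = ⋃ {U ∈ τ : U ⊆ A}. Opens contained in A: ∅.
Taking the union of these: int(A) = ∅.
cl(A) = ⋂ {C closed : A ⊆ C}. Closed sets containing A: {x2}, {x1, x2, x3}, {x1, x2, x3, x4}.
Intersecting these: cl(A) = {x2}.
∂A = cl(A) ∖ int(A) = {x2} ∖ ∅ = {x2}.


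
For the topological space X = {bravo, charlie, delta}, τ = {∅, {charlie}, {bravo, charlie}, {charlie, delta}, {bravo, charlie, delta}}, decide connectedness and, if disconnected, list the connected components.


(X, τ) is connected.

Find clopen sets (U ∈ τ with X ∖ U ∈ τ):
  U = ∅, X ∖ U = {bravo, charlie, delta} — both open, so U is clopen.
  U = {bravo, charlie, delta}, X ∖ U = ∅ — both open, so U is clopen.
Only trivial clopens (∅ and X) exist, so (X, τ) is connected.
Compute connected components by grouping points that agree on all clopens:
  component: {bravo, charlie, delta}


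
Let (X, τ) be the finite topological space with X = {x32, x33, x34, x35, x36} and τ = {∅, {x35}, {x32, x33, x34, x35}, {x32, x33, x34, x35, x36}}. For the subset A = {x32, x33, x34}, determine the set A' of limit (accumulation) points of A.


A' = {x32, x33, x34, x36}

For each x ∈ X, list the open sets U ∈ τ with x ∈ U, then check whether U ∩ (A ∖ {x}) ≠ ∅ for every such U.
  x = x32: opens ∋ x are {x32, x33, x34, x35}, {x32, x33, x34, x35, x36}; each meets A ∖ {x32}, so x IS a limit point.
  x = x33: opens ∋ x are {x32, x33, x34, x35}, {x32, x33, x34, x35, x36}; each meets A ∖ {x33}, so x IS a limit point.
  x = x34: opens ∋ x are {x32, x33, x34, x35}, {x32, x33, x34, x35, x36}; each meets A ∖ {x34}, so x IS a limit point.
  x = x35: open {x35} ∋ x has {x35} ∩ (A ∖ {x35}) = ∅, so x is NOT a limit point.
  x = x36: opens ∋ x are {x32, x33, x34, x35, x36}; each meets A ∖ {x36}, so x IS a limit point.
Collecting: A' = {x32, x33, x34, x36}.


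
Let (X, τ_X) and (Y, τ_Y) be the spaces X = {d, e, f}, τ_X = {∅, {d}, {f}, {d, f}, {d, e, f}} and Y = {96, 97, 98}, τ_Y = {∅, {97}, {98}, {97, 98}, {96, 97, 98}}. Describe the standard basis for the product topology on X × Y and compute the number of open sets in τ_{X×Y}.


Basis B = {∅ × ∅, {d} × {97}, {d} × {98}, {f} × {97}, {f} × {98}, {d} × {97, 98}, {d, f} × {97}, {d, f} × {98}, {f} × {97, 98}, {d} × {96, 97, 98}, {d, e, f} × {97}, {d, e, f} × {98}, {f} × {96, 97, 98}, {d, f} × {97, 98}, {d, f} × {96, 97, 98}, {d, e, f} × {97, 98}, {d, e, f} × {96, 97, 98}}; |τ_{X×Y}| = 48.

Enumerate products U × V with U ∈ τ_X, V ∈ τ_Y (deduplicated):
  ∅ × ∅ = {} (∅)
  {d} × {97} = {(d,97)}
  {d} × {98} = {(d,98)}
  {f} × {97} = {(f,97)}
  {f} × {98} = {(f,98)}
  {d} × {97, 98} = {(d,97), (d,98)}
  {d, f} × {97} = {(d,97), (f,97)}
  {d, f} × {98} = {(d,98), (f,98)}
  {f} × {97, 98} = {(f,97), (f,98)}
  {d} × {96, 97, 98} = {(d,96), (d,97), (d,98)}
  {d, e, f} × {97} = {(d,97), (e,97), (f,97)}
  {d, e, f} × {98} = {(d,98), (e,98), (f,98)}
  {f} × {96, 97, 98} = {(f,96), (f,97), (f,98)}
  {d, f} × {97, 98} = {(d,97), (d,98), (f,97), (f,98)}
  {d, f} × {96, 97, 98} = {(d,96), (d,97), (d,98), (f,96), (f,97), (f,98)}
  {d, e, f} × {97, 98} = {(d,97), (d,98), (e,97), (e,98), (f,97), (f,98)}
  {d, e, f} × {96, 97, 98} = {(d,96), (d,97), (d,98), (e,96), (e,97), (e,98), (f,96), (f,97), (f,98)}
These 17 distinct sets form the basis B.
Close under arbitrary unions to get τ_{X×Y}; counting gives |τ_{X×Y}| = 48.


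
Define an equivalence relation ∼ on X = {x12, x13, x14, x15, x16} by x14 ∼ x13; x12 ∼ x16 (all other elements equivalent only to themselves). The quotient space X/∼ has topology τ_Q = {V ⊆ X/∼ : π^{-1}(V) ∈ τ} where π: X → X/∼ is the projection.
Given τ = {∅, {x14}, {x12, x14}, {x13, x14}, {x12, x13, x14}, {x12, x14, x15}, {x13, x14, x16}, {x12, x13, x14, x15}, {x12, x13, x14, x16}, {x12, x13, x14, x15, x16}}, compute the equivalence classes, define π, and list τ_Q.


X/∼ = {[x12=x16], [x13=x14], [x15]}; |τ_Q| = 4.

Equivalence classes: [x12=x16], [x13=x14], [x15].
Quotient map π: X → X/∼ sends x12 ↦ [x12=x16], x13 ↦ [x13=x14], x14 ↦ [x13=x14], x15 ↦ [x15], x16 ↦ [x12=x16].
For each subset V ⊆ X/∼, compute π^{-1}(V) ⊆ X and check whether π^{-1}(V) ∈ τ. V is open in τ_Q iff π^{-1}(V) ∈ τ.
  V = {}: π^{-1}(V) = ∅ ∈ τ ✓.
  V = {[x12=x16]}: π^{-1}(V) = {x12, x16} ∉ τ ✗.
  V = {[x13=x14]}: π^{-1}(V) = {x13, x14} ∈ τ ✓.
  V = {[x12=x16], [x13=x14]}: π^{-1}(V) = {x12, x13, x14, x16} ∈ τ ✓.
  V = {[x15]}: π^{-1}(V) = {x15} ∉ τ ✗.
  V = {[x12=x16], [x15]}: π^{-1}(V) = {x12, x15, x16} ∉ τ ✗.
  V = {[x13=x14], [x15]}: π^{-1}(V) = {x13, x14, x15} ∉ τ ✗.
  V = {[x12=x16], [x13=x14], [x15]}: π^{-1}(V) = {x12, x13, x14, x15, x16} ∈ τ ✓.
Open sets in the quotient: τ_Q = {{}, {[x13=x14]}, {[x12=x16], [x13=x14]}, {[x12=x16], [x13=x14], [x15]}} (4 elements).


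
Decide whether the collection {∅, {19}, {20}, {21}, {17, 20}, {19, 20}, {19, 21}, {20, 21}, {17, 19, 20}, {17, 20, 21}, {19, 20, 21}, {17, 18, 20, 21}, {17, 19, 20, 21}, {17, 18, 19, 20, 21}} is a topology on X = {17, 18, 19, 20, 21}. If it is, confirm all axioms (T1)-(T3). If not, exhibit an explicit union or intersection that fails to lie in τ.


τ IS a topology on X.

Axiom (T1): ∅ ∈ τ? Yes; X ∈ τ? Yes.
Axiom (T2/T3): check pairwise unions and intersections of members of τ.
All pairwise intersections and unions checked — each lies in τ. Therefore τ satisfies (T1), (T2), (T3): it IS a topology on X.


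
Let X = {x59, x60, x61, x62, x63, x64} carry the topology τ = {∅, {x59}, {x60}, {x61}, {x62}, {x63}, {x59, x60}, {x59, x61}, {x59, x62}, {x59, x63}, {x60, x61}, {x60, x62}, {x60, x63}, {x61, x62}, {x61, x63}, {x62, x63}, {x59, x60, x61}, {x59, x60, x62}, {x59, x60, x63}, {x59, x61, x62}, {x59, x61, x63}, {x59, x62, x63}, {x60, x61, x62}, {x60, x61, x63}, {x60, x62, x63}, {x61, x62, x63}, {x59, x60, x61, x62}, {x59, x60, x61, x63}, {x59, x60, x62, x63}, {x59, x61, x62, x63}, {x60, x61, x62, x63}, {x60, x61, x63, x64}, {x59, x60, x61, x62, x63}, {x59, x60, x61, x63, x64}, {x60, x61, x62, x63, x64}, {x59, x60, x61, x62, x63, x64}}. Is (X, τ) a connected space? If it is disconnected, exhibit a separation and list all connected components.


(X, τ) is disconnected; components = [{x59}, {x62}, {x60, x61, x63, x64}].

Find clopen sets (U ∈ τ with X ∖ U ∈ τ):
  U = ∅, X ∖ U = {x59, x60, x61, x62, x63, x64} — both open, so U is clopen.
  U = {x59}, X ∖ U = {x60, x61, x62, x63, x64} — both open, so U is clopen.
  U = {x62}, X ∖ U = {x59, x60, x61, x63, x64} — both open, so U is clopen.
  U = {x59, x62}, X ∖ U = {x60, x61, x63, x64} — both open, so U is clopen.
  U = {x60, x61, x63, x64}, X ∖ U = {x59, x62} — both open, so U is clopen.
  U = {x59, x60, x61, x63, x64}, X ∖ U = {x62} — both open, so U is clopen.
  U = {x60, x61, x62, x63, x64}, X ∖ U = {x59} — both open, so U is clopen.
  U = {x59, x60, x61, x62, x63, x64}, X ∖ U = ∅ — both open, so U is clopen.
Nontrivial clopen(s) exist: e.g. {x60, x61, x62, x63, x64}. So (X, τ) is disconnected.
Compute connected components by grouping points that agree on all clopens:
  component: {x59}
  component: {x62}
  component: {x60, x61, x63, x64}


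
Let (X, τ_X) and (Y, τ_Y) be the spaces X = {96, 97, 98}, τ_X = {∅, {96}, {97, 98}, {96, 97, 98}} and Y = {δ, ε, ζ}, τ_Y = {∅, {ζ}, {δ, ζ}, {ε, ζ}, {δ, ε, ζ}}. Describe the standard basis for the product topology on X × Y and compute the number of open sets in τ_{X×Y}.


Basis B = {∅ × ∅, {96} × {ζ}, {96} × {δ, ζ}, {96} × {ε, ζ}, {97, 98} × {ζ}, {96} × {δ, ε, ζ}, {96, 97, 98} × {ζ}, {97, 98} × {δ, ζ}, {97, 98} × {ε, ζ}, {96, 97, 98} × {δ, ζ}, {96, 97, 98} × {ε, ζ}, {97, 98} × {δ, ε, ζ}, {96, 97, 98} × {δ, ε, ζ}}; |τ_{X×Y}| = 25.

Enumerate products U × V with U ∈ τ_X, V ∈ τ_Y (deduplicated):
  ∅ × ∅ = {} (∅)
  {96} × {ζ} = {(96,ζ)}
  {96} × {δ, ζ} = {(96,δ), (96,ζ)}
  {96} × {ε, ζ} = {(96,ε), (96,ζ)}
  {97, 98} × {ζ} = {(97,ζ), (98,ζ)}
  {96} × {δ, ε, ζ} = {(96,δ), (96,ε), (96,ζ)}
  {96, 97, 98} × {ζ} = {(96,ζ), (97,ζ), (98,ζ)}
  {97, 98} × {δ, ζ} = {(97,δ), (97,ζ), (98,δ), (98,ζ)}
  {97, 98} × {ε, ζ} = {(97,ε), (97,ζ), (98,ε), (98,ζ)}
  {96, 97, 98} × {δ, ζ} = {(96,δ), (96,ζ), (97,δ), (97,ζ), (98,δ), (98,ζ)}
  {96, 97, 98} × {ε, ζ} = {(96,ε), (96,ζ), (97,ε), (97,ζ), (98,ε), (98,ζ)}
  {97, 98} × {δ, ε, ζ} = {(97,δ), (97,ε), (97,ζ), (98,δ), (98,ε), (98,ζ)}
  {96, 97, 98} × {δ, ε, ζ} = {(96,δ), (96,ε), (96,ζ), (97,δ), (97,ε), (97,ζ), (98,δ), (98,ε), (98,ζ)}
These 13 distinct sets form the basis B.
Close under arbitrary unions to get τ_{X×Y}; counting gives |τ_{X×Y}| = 25.


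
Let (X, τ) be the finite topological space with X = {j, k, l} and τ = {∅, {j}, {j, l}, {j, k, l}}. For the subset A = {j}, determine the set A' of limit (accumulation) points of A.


A' = {k, l}

For each x ∈ X, list the open sets U ∈ τ with x ∈ U, then check whether U ∩ (A ∖ {x}) ≠ ∅ for every such U.
  x = j: open {j} ∋ x has {j} ∩ (A ∖ {j}) = ∅, so x is NOT a limit point.
  x = k: opens ∋ x are {j, k, l}; each meets A ∖ {k}, so x IS a limit point.
  x = l: opens ∋ x are {j, l}, {j, k, l}; each meets A ∖ {l}, so x IS a limit point.
Collecting: A' = {k, l}.


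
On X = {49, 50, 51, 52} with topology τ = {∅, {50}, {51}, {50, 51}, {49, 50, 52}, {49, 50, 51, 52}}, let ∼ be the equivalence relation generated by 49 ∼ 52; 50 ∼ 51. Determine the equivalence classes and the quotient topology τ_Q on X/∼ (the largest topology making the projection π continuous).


X/∼ = {[49=52], [50=51]}; |τ_Q| = 3.

Equivalence classes: [49=52], [50=51].
Quotient map π: X → X/∼ sends 49 ↦ [49=52], 50 ↦ [50=51], 51 ↦ [50=51], 52 ↦ [49=52].
For each subset V ⊆ X/∼, compute π^{-1}(V) ⊆ X and check whether π^{-1}(V) ∈ τ. V is open in τ_Q iff π^{-1}(V) ∈ τ.
  V = {}: π^{-1}(V) = ∅ ∈ τ ✓.
  V = {[49=52]}: π^{-1}(V) = {49, 52} ∉ τ ✗.
  V = {[50=51]}: π^{-1}(V) = {50, 51} ∈ τ ✓.
  V = {[49=52], [50=51]}: π^{-1}(V) = {49, 50, 51, 52} ∈ τ ✓.
Open sets in the quotient: τ_Q = {{}, {[50=51]}, {[49=52], [50=51]}} (3 elements).


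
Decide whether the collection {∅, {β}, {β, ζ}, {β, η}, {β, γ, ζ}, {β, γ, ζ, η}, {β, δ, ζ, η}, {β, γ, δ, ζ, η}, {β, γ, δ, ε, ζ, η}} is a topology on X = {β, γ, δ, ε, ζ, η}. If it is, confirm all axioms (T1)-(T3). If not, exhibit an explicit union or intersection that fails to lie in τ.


τ is NOT a topology on X.

Axiom (T1): ∅ ∈ τ? Yes; X ∈ τ? Yes.
Axiom (T2/T3): check pairwise unions and intersections of members of τ.
Counterexample for (T2): {β, ζ} ∪ {β, η} = {β, ζ, η} ∉ τ. Therefore τ is NOT a topology.


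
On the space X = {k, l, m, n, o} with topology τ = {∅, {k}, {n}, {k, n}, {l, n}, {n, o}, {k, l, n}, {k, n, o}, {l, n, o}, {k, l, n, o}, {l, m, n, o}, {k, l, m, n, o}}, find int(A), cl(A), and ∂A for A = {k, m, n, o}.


int(A) = {k, n, o}, cl(A) = {k, l, m, n, o}, ∂A = {l, m}.

Closed sets in (X, τ) are complements of opens:
  closed(X, τ) = {∅, {k}, {m}, {k, m}, {l, m}, {m, o}, {k, l, m}, {k, m, o}, {l, m, o}, {k, l, m, o}, {l, m, n, o}, {k, l, m, n, o}}.
int(A) = ⋃ {U ∈ τ : U ⊆ A}. Opens contained in A: ∅, {k}, {n}, {k, n}, {n, o}, {k, n, o}.
Taking the union of these: int(A) = {k, n, o}.
cl(A) = ⋂ {C closed : A ⊆ C}. Closed sets containing A: {k, l, m, n, o}.
Intersecting these: cl(A) = {k, l, m, n, o}.
∂A = cl(A) ∖ int(A) = {k, l, m, n, o} ∖ {k, n, o} = {l, m}.


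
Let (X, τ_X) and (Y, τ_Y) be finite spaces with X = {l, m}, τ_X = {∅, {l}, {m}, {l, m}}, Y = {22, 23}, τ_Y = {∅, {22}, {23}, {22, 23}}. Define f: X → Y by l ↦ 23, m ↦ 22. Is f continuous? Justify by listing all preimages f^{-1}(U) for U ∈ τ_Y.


f IS continuous.

Compute f^{-1}(U) for each U ∈ τ_Y:
  U = ∅: f^{-1}(U) = ∅ ∈ τ_X ✓.
  U = {22}: f^{-1}(U) = {m} ∈ τ_X ✓.
  U = {23}: f^{-1}(U) = {l} ∈ τ_X ✓.
  U = {22, 23}: f^{-1}(U) = {l, m} ∈ τ_X ✓.
Every preimage lies in τ_X, so f IS continuous.


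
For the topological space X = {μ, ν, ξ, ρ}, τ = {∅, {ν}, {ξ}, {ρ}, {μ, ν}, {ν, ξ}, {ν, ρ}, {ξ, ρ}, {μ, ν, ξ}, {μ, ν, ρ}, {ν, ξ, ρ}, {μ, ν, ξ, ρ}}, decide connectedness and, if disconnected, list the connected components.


(X, τ) is disconnected; components = [{ξ}, {ρ}, {μ, ν}].

Find clopen sets (U ∈ τ with X ∖ U ∈ τ):
  U = ∅, X ∖ U = {μ, ν, ξ, ρ} — both open, so U is clopen.
  U = {ξ}, X ∖ U = {μ, ν, ρ} — both open, so U is clopen.
  U = {ρ}, X ∖ U = {μ, ν, ξ} — both open, so U is clopen.
  U = {μ, ν}, X ∖ U = {ξ, ρ} — both open, so U is clopen.
  U = {ξ, ρ}, X ∖ U = {μ, ν} — both open, so U is clopen.
  U = {μ, ν, ξ}, X ∖ U = {ρ} — both open, so U is clopen.
  U = {μ, ν, ρ}, X ∖ U = {ξ} — both open, so U is clopen.
  U = {μ, ν, ξ, ρ}, X ∖ U = ∅ — both open, so U is clopen.
Nontrivial clopen(s) exist: e.g. {μ, ν, ρ}. So (X, τ) is disconnected.
Compute connected components by grouping points that agree on all clopens:
  component: {ξ}
  component: {ρ}
  component: {μ, ν}


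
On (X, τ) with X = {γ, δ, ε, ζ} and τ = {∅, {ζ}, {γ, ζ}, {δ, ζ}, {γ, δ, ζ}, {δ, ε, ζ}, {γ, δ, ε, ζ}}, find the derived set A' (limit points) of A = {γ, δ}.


A' = {ε}

For each x ∈ X, list the open sets U ∈ τ with x ∈ U, then check whether U ∩ (A ∖ {x}) ≠ ∅ for every such U.
  x = γ: open {γ, ζ} ∋ x has {γ, ζ} ∩ (A ∖ {γ}) = ∅, so x is NOT a limit point.
  x = δ: open {δ, ζ} ∋ x has {δ, ζ} ∩ (A ∖ {δ}) = ∅, so x is NOT a limit point.
  x = ε: opens ∋ x are {δ, ε, ζ}, {γ, δ, ε, ζ}; each meets A ∖ {ε}, so x IS a limit point.
  x = ζ: open {ζ} ∋ x has {ζ} ∩ (A ∖ {ζ}) = ∅, so x is NOT a limit point.
Collecting: A' = {ε}.


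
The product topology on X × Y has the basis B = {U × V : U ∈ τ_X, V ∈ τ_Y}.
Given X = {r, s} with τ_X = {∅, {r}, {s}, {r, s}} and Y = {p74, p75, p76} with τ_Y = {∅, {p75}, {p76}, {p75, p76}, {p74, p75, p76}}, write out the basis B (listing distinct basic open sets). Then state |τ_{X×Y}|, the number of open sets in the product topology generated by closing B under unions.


Basis B = {∅ × ∅, {r} × {p75}, {r} × {p76}, {s} × {p75}, {s} × {p76}, {r} × {p75, p76}, {r, s} × {p75}, {r, s} × {p76}, {s} × {p75, p76}, {r} × {p74, p75, p76}, {s} × {p74, p75, p76}, {r, s} × {p75, p76}, {r, s} × {p74, p75, p76}}; |τ_{X×Y}| = 25.

Enumerate products U × V with U ∈ τ_X, V ∈ τ_Y (deduplicated):
  ∅ × ∅ = {} (∅)
  {r} × {p75} = {(r,p75)}
  {r} × {p76} = {(r,p76)}
  {s} × {p75} = {(s,p75)}
  {s} × {p76} = {(s,p76)}
  {r} × {p75, p76} = {(r,p75), (r,p76)}
  {r, s} × {p75} = {(r,p75), (s,p75)}
  {r, s} × {p76} = {(r,p76), (s,p76)}
  {s} × {p75, p76} = {(s,p75), (s,p76)}
  {r} × {p74, p75, p76} = {(r,p74), (r,p75), (r,p76)}
  {s} × {p74, p75, p76} = {(s,p74), (s,p75), (s,p76)}
  {r, s} × {p75, p76} = {(r,p75), (r,p76), (s,p75), (s,p76)}
  {r, s} × {p74, p75, p76} = {(r,p74), (r,p75), (r,p76), (s,p74), (s,p75), (s,p76)}
These 13 distinct sets form the basis B.
Close under arbitrary unions to get τ_{X×Y}; counting gives |τ_{X×Y}| = 25.
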